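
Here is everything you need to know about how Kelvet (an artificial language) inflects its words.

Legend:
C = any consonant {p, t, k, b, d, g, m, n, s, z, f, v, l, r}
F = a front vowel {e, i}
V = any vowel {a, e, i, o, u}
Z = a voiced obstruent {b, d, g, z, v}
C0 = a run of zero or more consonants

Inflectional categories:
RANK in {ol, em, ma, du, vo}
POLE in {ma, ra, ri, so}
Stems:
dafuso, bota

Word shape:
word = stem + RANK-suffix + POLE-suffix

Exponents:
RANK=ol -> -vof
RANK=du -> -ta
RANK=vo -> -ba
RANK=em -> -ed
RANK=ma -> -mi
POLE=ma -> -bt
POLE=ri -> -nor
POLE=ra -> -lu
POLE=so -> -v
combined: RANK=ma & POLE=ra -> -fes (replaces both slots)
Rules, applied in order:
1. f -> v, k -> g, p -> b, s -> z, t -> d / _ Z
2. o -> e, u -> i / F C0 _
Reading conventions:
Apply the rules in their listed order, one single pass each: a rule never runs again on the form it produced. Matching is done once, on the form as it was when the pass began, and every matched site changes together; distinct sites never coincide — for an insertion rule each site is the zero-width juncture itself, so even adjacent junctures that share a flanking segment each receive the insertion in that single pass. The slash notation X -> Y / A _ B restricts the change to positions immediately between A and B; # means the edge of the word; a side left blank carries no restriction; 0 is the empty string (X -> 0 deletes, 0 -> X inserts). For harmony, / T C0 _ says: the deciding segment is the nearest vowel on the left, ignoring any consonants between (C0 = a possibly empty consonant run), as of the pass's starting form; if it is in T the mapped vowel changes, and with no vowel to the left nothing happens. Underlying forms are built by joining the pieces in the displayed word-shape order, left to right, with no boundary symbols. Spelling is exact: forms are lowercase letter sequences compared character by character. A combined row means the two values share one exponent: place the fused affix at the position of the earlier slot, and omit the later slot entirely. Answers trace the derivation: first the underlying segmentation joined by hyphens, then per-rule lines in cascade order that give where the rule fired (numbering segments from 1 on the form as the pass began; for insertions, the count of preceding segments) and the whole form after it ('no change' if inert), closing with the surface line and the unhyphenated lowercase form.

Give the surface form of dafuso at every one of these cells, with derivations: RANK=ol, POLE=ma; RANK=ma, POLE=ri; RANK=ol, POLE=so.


cell RANK=ol, POLE=ma:
underlying: dafuso-vof-bt
1. f -> v, k -> g, p -> b, s -> z, t -> d / _ Z: fires at position(s) 9: dafusovovbt
2. o -> e, u -> i / F C0 _: no change
surface: dafusovovbt

cell RANK=ma, POLE=ri:
underlying: dafuso-mi-nor
1. f -> v, k -> g, p -> b, s -> z, t -> d / _ Z: no change
2. o -> e, u -> i / F C0 _: fires at position(s) 10: dafusominer
surface: dafusominer

cell RANK=ol, POLE=so:
underlying: dafuso-vof-v
1. f -> v, k -> g, p -> b, s -> z, t -> d / _ Z: fires at position(s) 9: dafusovovv
2. o -> e, u -> i / F C0 _: no change
surface: dafusovovv


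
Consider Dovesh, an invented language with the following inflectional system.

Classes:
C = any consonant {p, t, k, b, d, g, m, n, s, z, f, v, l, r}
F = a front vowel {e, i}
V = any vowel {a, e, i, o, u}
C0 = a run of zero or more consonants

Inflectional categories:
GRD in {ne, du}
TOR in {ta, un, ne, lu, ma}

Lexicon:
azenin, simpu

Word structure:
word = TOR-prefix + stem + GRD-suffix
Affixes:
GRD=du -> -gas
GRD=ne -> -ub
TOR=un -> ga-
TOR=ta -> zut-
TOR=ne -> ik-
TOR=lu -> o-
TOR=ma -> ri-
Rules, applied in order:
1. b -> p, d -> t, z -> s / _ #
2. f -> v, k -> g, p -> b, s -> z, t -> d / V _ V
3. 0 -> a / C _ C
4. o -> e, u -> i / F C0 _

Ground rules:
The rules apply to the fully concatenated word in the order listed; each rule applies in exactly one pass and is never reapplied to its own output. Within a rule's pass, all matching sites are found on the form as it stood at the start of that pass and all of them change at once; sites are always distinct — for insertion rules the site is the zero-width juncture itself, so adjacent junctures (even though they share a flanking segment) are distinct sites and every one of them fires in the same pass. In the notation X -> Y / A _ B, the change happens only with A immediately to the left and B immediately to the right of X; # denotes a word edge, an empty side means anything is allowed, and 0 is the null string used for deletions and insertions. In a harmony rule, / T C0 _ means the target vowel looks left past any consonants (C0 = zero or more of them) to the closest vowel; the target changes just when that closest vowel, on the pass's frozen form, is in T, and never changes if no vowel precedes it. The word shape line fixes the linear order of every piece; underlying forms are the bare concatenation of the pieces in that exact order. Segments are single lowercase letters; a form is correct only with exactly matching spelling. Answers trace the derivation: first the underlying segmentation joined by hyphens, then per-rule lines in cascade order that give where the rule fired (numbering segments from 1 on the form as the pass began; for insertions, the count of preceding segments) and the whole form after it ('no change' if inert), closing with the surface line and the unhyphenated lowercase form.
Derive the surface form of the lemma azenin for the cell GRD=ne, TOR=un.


underlying: ga-azenin-ub
1. b -> p, d -> t, z -> s / _ #: fires at position(s) 10: gaazeninup
2. f -> v, k -> g, p -> b, s -> z, t -> d / V _ V: no change
3. 0 -> a / C _ C: no change
4. o -> e, u -> i / F C0 _: fires at position(s) 9: gaazeninip
surface: gaazeninip


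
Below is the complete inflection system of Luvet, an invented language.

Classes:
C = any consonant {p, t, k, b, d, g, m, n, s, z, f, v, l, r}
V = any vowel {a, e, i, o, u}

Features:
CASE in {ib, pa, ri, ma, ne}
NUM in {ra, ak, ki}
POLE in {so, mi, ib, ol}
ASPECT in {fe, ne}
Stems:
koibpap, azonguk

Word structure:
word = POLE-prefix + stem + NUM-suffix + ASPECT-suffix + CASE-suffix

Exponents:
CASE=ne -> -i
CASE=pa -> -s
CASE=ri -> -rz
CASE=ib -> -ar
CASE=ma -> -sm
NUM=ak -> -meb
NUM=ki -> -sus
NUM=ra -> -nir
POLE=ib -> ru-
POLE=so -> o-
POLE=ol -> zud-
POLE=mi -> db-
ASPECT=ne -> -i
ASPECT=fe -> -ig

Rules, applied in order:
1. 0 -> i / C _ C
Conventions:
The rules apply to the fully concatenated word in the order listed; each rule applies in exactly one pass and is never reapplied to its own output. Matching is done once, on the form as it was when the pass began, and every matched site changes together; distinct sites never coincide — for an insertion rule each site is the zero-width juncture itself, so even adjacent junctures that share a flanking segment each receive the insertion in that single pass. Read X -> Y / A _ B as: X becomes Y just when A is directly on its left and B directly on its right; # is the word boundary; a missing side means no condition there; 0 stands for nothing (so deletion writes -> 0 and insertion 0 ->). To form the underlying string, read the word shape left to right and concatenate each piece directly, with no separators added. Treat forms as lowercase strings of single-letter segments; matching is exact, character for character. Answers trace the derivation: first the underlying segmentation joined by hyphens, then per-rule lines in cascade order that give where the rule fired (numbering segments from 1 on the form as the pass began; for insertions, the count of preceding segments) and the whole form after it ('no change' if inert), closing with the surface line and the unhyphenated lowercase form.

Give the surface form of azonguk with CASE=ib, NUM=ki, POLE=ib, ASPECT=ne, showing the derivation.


underlying: ru-azonguk-sus-i-ar
1. 0 -> i / C _ C: inserts after position(s) 6, 9: ruazonigukisusiar
surface: ruazonigukisusiar


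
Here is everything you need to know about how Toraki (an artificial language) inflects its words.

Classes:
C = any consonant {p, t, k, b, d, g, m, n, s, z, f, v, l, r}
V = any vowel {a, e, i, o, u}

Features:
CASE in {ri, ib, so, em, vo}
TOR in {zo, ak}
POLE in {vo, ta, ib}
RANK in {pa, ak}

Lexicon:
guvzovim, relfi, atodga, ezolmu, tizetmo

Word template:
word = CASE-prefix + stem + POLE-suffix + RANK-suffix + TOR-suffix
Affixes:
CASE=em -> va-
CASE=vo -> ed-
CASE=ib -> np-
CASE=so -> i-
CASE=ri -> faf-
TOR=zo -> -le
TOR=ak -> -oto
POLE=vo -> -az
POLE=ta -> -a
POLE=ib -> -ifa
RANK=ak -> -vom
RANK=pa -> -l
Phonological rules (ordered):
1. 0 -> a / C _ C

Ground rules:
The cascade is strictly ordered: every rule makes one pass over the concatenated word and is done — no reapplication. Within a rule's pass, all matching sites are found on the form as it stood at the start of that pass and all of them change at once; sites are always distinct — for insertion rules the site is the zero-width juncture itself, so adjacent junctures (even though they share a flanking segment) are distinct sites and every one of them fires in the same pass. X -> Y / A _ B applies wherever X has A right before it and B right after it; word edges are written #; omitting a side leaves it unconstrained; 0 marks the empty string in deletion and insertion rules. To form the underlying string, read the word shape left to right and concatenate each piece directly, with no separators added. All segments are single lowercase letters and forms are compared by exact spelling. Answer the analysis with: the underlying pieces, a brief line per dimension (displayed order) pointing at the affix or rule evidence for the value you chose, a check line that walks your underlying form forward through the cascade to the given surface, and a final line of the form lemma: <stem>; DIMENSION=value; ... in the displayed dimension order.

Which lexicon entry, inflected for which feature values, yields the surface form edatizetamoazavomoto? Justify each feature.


underlying: ed-tizetmo-az-vom-oto
CASE=vo - signalled by the affix ed-
TOR=ak - signalled by the affix -oto
POLE=vo - signalled by the affix -az
RANK=ak - signalled by the affix -vom
check: edtizetmoazvomoto -> edatizetamoazavomoto
lemma: tizetmo; CASE=vo; TOR=ak; POLE=vo; RANK=ak


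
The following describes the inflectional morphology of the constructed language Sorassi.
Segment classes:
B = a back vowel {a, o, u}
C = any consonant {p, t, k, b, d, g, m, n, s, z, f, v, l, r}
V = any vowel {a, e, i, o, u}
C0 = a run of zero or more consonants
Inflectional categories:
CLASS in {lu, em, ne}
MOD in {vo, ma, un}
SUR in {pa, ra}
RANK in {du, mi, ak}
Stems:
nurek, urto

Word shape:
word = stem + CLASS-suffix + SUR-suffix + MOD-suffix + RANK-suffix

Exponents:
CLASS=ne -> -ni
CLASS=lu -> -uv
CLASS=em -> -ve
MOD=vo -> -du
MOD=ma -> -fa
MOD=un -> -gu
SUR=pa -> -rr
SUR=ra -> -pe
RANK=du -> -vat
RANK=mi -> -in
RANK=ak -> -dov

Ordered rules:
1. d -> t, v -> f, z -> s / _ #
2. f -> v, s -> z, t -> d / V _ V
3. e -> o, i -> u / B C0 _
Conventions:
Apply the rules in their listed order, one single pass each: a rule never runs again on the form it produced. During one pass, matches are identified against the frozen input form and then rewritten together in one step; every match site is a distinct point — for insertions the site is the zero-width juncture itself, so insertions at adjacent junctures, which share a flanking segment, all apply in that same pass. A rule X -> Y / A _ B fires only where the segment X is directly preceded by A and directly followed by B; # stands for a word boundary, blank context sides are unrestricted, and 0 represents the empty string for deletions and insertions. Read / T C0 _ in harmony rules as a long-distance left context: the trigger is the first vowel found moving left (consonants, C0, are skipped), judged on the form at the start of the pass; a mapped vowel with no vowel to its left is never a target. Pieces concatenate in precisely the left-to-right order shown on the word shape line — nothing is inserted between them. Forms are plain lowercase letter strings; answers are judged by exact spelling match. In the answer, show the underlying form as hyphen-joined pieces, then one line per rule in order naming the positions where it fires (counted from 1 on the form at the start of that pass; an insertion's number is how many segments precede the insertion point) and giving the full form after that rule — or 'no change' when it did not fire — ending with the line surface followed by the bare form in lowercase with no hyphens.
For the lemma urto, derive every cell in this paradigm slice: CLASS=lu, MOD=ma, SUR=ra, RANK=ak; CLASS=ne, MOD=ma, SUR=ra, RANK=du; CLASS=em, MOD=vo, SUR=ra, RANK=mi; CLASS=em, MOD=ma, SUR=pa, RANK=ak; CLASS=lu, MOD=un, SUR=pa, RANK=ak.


cell CLASS=lu, MOD=ma, SUR=ra, RANK=ak:
underlying: urto-uv-pe-fa-dov
1. d -> t, v -> f, z -> s / _ #: fires at position(s) 13: urtouvpefadof
2. f -> v, s -> z, t -> d / V _ V: fires at position(s) 9: urtouvpevadof
3. e -> o, i -> u / B C0 _: fires at position(s) 8: urtouvpovadof
surface: urtouvpovadof

cell CLASS=ne, MOD=ma, SUR=ra, RANK=du:
underlying: urto-ni-pe-fa-vat
1. d -> t, v -> f, z -> s / _ #: no change
2. f -> v, s -> z, t -> d / V _ V: fires at position(s) 9: urtonipevavat
3. e -> o, i -> u / B C0 _: fires at position(s) 6: urtonupevavat
surface: urtonupevavat

cell CLASS=em, MOD=vo, SUR=ra, RANK=mi:
underlying: urto-ve-pe-du-in
1. d -> t, v -> f, z -> s / _ #: no change
2. f -> v, s -> z, t -> d / V _ V: no change
3. e -> o, i -> u / B C0 _: fires at position(s) 6, 11: urtovopeduun
surface: urtovopeduun

cell CLASS=em, MOD=ma, SUR=pa, RANK=ak:
underlying: urto-ve-rr-fa-dov
1. d -> t, v -> f, z -> s / _ #: fires at position(s) 13: urtoverrfadof
2. f -> v, s -> z, t -> d / V _ V: no change
3. e -> o, i -> u / B C0 _: fires at position(s) 6: urtovorrfadof
surface: urtovorrfadof

cell CLASS=lu, MOD=un, SUR=pa, RANK=ak:
underlying: urto-uv-rr-gu-dov
1. d -> t, v -> f, z -> s / _ #: fires at position(s) 13: urtouvrrgudof
2. f -> v, s -> z, t -> d / V _ V: no change
3. e -> o, i -> u / B C0 _: no change
surface: urtouvrrgudof


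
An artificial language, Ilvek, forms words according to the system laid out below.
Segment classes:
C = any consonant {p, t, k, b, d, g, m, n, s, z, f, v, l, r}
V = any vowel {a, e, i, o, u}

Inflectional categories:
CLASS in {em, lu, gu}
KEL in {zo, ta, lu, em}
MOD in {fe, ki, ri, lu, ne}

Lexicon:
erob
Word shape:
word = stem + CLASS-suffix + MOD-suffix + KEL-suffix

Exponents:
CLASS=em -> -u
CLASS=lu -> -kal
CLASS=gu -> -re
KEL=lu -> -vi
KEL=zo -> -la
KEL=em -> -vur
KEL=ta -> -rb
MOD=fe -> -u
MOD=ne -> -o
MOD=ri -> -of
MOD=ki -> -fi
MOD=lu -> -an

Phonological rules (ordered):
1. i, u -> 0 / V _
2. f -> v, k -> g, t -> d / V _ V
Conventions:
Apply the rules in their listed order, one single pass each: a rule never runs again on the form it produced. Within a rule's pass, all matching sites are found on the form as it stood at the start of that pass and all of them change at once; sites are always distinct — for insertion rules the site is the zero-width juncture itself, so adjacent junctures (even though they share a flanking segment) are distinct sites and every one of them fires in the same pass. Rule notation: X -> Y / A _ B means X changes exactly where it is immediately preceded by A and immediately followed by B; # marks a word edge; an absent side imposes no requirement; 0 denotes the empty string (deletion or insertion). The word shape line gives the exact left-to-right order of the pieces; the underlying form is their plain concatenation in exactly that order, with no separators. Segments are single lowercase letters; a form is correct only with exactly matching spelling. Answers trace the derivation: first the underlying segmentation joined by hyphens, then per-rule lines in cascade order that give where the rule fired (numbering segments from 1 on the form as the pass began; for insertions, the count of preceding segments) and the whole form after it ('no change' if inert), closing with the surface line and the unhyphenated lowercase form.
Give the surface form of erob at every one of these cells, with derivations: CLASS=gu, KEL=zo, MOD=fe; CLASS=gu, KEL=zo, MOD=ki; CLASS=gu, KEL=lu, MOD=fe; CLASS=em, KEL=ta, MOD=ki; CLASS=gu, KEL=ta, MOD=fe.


cell CLASS=gu, KEL=zo, MOD=fe:
underlying: erob-re-u-la
1. i, u -> 0 / V _: fires at position(s) 7: erobrela
2. f -> v, k -> g, t -> d / V _ V: no change
surface: erobrela

cell CLASS=gu, KEL=zo, MOD=ki:
underlying: erob-re-fi-la
1. i, u -> 0 / V _: no change
2. f -> v, k -> g, t -> d / V _ V: fires at position(s) 7: erobrevila
surface: erobrevila

cell CLASS=gu, KEL=lu, MOD=fe:
underlying: erob-re-u-vi
1. i, u -> 0 / V _: fires at position(s) 7: erobrevi
2. f -> v, k -> g, t -> d / V _ V: no change
surface: erobrevi

cell CLASS=em, KEL=ta, MOD=ki:
underlying: erob-u-fi-rb
1. i, u -> 0 / V _: no change
2. f -> v, k -> g, t -> d / V _ V: fires at position(s) 6: erobuvirb
surface: erobuvirb

cell CLASS=gu, KEL=ta, MOD=fe:
underlying: erob-re-u-rb
1. i, u -> 0 / V _: fires at position(s) 7: erobrerb
2. f -> v, k -> g, t -> d / V _ V: no change
surface: erobrerb


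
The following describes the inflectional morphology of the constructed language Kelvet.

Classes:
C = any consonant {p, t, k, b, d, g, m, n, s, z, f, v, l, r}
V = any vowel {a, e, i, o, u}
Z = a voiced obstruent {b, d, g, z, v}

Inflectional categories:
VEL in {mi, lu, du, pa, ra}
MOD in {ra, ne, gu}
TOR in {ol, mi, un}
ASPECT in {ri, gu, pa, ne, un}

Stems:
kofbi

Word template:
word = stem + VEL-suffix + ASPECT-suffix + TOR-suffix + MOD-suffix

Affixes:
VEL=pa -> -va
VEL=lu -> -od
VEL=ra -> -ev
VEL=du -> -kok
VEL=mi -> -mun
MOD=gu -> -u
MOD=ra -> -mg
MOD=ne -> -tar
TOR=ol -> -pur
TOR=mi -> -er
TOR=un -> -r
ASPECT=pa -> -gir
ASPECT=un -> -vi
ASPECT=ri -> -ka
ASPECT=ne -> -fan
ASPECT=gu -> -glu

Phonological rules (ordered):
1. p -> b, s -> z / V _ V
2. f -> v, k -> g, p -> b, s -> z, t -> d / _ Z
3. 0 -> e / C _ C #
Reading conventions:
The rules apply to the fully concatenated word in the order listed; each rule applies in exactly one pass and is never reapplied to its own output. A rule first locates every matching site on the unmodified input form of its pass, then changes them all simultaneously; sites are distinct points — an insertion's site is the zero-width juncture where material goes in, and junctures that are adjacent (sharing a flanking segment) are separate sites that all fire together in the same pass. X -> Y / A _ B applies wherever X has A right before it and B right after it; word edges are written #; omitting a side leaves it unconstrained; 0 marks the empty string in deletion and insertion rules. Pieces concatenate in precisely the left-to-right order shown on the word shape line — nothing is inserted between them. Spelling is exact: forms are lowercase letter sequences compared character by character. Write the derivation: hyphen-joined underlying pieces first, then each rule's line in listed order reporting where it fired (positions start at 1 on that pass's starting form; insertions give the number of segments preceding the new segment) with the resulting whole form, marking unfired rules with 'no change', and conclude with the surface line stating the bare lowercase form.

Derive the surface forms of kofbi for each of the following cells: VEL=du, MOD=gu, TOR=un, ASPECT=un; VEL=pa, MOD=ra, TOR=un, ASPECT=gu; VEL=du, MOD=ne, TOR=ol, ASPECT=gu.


cell VEL=du, MOD=gu, TOR=un, ASPECT=un:
underlying: kofbi-kok-vi-r-u
1. p -> b, s -> z / V _ V: no change
2. f -> v, k -> g, p -> b, s -> z, t -> d / _ Z: fires at position(s) 3, 8: kovbikogviru
3. 0 -> e / C _ C #: no change
surface: kovbikogviru

cell VEL=pa, MOD=ra, TOR=un, ASPECT=gu:
underlying: kofbi-va-glu-r-mg
1. p -> b, s -> z / V _ V: no change
2. f -> v, k -> g, p -> b, s -> z, t -> d / _ Z: fires at position(s) 3: kovbivaglurmg
3. 0 -> e / C _ C #: inserts after position(s) 12: kovbivaglurmeg
surface: kovbivaglurmeg

cell VEL=du, MOD=ne, TOR=ol, ASPECT=gu:
underlying: kofbi-kok-glu-pur-tar
1. p -> b, s -> z / V _ V: fires at position(s) 12: kofbikokgluburtar
2. f -> v, k -> g, p -> b, s -> z, t -> d / _ Z: fires at position(s) 3, 8: kovbikoggluburtar
3. 0 -> e / C _ C #: no change
surface: kovbikoggluburtar


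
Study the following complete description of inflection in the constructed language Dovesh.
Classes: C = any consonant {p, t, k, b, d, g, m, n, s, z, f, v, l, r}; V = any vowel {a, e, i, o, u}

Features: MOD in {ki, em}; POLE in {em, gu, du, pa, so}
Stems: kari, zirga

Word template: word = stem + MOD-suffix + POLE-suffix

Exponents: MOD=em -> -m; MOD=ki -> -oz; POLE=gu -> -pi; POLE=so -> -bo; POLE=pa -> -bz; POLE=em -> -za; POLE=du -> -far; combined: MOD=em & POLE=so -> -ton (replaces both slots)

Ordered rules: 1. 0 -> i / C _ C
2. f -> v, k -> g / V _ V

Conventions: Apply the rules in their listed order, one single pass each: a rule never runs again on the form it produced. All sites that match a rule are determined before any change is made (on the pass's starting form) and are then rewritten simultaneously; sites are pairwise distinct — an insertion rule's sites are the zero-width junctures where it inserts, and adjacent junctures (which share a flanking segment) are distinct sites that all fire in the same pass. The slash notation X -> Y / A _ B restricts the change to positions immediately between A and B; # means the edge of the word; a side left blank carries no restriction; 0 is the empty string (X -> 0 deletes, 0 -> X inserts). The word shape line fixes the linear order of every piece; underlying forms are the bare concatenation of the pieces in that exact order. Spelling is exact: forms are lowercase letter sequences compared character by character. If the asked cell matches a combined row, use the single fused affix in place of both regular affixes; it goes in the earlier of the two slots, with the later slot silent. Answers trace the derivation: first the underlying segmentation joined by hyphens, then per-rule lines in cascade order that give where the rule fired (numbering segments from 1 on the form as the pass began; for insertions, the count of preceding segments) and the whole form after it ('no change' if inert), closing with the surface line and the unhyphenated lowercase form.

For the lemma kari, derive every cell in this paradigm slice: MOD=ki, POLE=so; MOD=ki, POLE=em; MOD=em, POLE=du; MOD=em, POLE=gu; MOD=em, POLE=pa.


cell MOD=ki, POLE=so:
underlying: kari-oz-bo
1. 0 -> i / C _ C: inserts after position(s) 6: kariozibo
2. f -> v, k -> g / V _ V: no change
surface: kariozibo

cell MOD=ki, POLE=em:
underlying: kari-oz-za
1. 0 -> i / C _ C: inserts after position(s) 6: karioziza
2. f -> v, k -> g / V _ V: no change
surface: karioziza

cell MOD=em, POLE=du:
underlying: kari-m-far
1. 0 -> i / C _ C: inserts after position(s) 5: karimifar
2. f -> v, k -> g / V _ V: fires at position(s) 7: karimivar
surface: karimivar

cell MOD=em, POLE=gu:
underlying: kari-m-pi
1. 0 -> i / C _ C: inserts after position(s) 5: karimipi
2. f -> v, k -> g / V _ V: no change
surface: karimipi

cell MOD=em, POLE=pa:
underlying: kari-m-bz
1. 0 -> i / C _ C: inserts after position(s) 5, 6: karimibiz
2. f -> v, k -> g / V _ V: no change
surface: karimibiz


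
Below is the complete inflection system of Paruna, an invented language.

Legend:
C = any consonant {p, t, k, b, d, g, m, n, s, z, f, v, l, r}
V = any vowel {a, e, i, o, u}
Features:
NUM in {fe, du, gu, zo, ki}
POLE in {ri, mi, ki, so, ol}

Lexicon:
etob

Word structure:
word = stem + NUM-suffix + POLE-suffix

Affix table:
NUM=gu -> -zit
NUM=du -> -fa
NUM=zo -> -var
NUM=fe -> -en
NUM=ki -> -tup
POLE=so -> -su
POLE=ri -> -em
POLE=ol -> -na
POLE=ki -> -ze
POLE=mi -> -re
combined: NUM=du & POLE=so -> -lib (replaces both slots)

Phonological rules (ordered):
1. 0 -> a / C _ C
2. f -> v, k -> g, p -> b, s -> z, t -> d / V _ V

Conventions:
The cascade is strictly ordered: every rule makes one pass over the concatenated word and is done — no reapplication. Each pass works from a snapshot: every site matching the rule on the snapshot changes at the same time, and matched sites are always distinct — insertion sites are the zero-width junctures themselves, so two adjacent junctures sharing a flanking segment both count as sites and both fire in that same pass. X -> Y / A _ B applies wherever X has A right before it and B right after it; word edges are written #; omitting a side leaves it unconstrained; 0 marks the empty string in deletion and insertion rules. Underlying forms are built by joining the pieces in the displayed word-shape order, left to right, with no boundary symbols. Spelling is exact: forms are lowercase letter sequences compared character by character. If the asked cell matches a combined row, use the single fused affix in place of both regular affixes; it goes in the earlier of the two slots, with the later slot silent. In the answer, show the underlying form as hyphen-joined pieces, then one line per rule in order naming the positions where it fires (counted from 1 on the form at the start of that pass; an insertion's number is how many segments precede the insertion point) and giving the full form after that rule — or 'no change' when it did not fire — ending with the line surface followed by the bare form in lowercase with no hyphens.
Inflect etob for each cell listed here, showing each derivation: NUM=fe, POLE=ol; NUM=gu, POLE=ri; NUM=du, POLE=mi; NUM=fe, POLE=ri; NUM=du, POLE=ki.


cell NUM=fe, POLE=ol:
underlying: etob-en-na
1. 0 -> a / C _ C: inserts after position(s) 6: etobenana
2. f -> v, k -> g, p -> b, s -> z, t -> d / V _ V: fires at position(s) 2: edobenana
surface: edobenana

cell NUM=gu, POLE=ri:
underlying: etob-zit-em
1. 0 -> a / C _ C: inserts after position(s) 4: etobazitem
2. f -> v, k -> g, p -> b, s -> z, t -> d / V _ V: fires at position(s) 2, 8: edobazidem
surface: edobazidem

cell NUM=du, POLE=mi:
underlying: etob-fa-re
1. 0 -> a / C _ C: inserts after position(s) 4: etobafare
2. f -> v, k -> g, p -> b, s -> z, t -> d / V _ V: fires at position(s) 2, 6: edobavare
surface: edobavare

cell NUM=fe, POLE=ri:
underlying: etob-en-em
1. 0 -> a / C _ C: no change
2. f -> v, k -> g, p -> b, s -> z, t -> d / V _ V: fires at position(s) 2: edobenem
surface: edobenem

cell NUM=du, POLE=ki:
underlying: etob-fa-ze
1. 0 -> a / C _ C: inserts after position(s) 4: etobafaze
2. f -> v, k -> g, p -> b, s -> z, t -> d / V _ V: fires at position(s) 2, 6: edobavaze
surface: edobavaze


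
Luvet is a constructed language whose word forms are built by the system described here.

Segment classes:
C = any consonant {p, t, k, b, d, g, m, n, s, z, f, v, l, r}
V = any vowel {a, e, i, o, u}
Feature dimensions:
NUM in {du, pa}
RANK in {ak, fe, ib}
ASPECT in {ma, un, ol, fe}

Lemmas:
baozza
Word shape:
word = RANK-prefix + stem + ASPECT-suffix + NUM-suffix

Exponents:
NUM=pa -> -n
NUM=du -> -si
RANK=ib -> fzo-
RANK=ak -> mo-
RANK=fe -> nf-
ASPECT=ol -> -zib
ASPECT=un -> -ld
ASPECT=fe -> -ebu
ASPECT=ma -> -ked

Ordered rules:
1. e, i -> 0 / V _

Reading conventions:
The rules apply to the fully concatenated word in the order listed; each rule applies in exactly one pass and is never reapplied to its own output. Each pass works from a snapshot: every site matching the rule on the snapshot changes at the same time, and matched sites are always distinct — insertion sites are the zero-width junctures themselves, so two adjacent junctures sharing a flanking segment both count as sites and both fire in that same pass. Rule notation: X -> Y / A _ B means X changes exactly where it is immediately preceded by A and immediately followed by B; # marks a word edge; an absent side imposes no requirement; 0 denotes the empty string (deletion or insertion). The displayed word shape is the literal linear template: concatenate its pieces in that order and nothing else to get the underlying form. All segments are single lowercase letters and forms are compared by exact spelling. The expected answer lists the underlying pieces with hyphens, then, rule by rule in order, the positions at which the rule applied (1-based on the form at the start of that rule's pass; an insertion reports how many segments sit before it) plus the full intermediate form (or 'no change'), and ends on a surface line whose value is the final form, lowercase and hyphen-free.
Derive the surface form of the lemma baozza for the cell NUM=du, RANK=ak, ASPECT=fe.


underlying: mo-baozza-ebu-si
1. e, i -> 0 / V _: fires at position(s) 9: mobaozzabusi
surface: mobaozzabusi


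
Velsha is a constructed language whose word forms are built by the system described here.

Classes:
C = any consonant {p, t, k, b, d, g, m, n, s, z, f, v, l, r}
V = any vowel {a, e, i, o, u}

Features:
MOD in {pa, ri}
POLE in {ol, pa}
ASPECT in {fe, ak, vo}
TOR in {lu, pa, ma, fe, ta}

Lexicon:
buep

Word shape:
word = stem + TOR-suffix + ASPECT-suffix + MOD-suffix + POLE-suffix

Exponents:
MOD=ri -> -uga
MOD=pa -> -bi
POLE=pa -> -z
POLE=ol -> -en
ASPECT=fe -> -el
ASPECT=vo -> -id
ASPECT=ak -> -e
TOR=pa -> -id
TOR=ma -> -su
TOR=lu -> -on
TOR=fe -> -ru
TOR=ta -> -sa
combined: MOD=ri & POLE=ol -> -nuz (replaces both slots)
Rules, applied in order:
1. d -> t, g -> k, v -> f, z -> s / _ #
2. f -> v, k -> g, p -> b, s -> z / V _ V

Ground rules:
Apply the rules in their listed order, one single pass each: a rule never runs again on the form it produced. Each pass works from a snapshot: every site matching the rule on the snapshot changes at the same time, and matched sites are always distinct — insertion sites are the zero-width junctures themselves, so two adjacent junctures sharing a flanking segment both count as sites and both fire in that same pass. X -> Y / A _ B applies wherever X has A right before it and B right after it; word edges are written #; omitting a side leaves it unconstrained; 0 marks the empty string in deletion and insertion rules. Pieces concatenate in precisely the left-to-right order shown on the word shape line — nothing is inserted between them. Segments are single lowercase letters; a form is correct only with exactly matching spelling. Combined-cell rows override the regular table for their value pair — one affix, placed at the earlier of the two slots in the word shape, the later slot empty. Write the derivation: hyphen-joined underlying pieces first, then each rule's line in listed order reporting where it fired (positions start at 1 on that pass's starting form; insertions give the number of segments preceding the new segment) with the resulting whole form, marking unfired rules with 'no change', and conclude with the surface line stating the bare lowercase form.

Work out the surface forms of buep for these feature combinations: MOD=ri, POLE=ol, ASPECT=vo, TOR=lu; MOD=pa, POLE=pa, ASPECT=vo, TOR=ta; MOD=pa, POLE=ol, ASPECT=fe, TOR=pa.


cell MOD=ri, POLE=ol, ASPECT=vo, TOR=lu:
underlying: buep-on-id-nuz
1. d -> t, g -> k, v -> f, z -> s / _ #: fires at position(s) 11: bueponidnus
2. f -> v, k -> g, p -> b, s -> z / V _ V: fires at position(s) 4: buebonidnus
surface: buebonidnus

cell MOD=pa, POLE=pa, ASPECT=vo, TOR=ta:
underlying: buep-sa-id-bi-z
1. d -> t, g -> k, v -> f, z -> s / _ #: fires at position(s) 11: buepsaidbis
2. f -> v, k -> g, p -> b, s -> z / V _ V: no change
surface: buepsaidbis

cell MOD=pa, POLE=ol, ASPECT=fe, TOR=pa:
underlying: buep-id-el-bi-en
1. d -> t, g -> k, v -> f, z -> s / _ #: no change
2. f -> v, k -> g, p -> b, s -> z / V _ V: fires at position(s) 4: buebidelbien
surface: buebidelbien


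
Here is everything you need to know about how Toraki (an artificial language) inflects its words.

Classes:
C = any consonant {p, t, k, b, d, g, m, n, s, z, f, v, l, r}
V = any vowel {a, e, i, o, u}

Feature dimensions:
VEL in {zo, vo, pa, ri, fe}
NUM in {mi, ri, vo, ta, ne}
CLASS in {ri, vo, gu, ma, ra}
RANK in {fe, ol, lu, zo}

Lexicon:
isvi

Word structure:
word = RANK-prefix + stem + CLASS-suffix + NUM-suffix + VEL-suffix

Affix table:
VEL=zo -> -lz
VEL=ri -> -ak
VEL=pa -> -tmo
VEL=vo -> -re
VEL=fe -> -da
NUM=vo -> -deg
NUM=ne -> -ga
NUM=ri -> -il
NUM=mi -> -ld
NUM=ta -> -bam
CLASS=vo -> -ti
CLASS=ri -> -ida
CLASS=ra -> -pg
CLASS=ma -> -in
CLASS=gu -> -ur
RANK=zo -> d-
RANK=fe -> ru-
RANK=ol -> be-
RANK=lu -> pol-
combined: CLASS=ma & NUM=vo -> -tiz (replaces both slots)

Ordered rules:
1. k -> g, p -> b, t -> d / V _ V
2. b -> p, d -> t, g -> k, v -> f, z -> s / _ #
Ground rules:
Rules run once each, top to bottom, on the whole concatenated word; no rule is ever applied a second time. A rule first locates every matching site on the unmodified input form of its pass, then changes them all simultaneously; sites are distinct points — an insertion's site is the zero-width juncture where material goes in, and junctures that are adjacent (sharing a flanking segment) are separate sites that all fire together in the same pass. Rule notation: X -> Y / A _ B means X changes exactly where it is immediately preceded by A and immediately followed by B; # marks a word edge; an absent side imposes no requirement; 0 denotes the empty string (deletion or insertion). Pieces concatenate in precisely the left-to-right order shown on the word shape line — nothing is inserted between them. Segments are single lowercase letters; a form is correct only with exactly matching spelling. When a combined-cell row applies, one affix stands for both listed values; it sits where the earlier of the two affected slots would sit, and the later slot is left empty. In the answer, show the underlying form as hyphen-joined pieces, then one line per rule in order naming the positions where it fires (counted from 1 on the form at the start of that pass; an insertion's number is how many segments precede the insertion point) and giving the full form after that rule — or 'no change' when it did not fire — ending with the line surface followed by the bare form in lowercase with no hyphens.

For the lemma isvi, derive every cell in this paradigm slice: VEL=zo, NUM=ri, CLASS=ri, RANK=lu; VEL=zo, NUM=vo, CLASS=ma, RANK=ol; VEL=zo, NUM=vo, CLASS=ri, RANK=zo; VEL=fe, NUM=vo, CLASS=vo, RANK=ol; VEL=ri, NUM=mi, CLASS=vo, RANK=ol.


cell VEL=zo, NUM=ri, CLASS=ri, RANK=lu:
underlying: pol-isvi-ida-il-lz
1. k -> g, p -> b, t -> d / V _ V: no change
2. b -> p, d -> t, g -> k, v -> f, z -> s / _ #: fires at position(s) 14: polisviidaills
surface: polisviidaills

cell VEL=zo, NUM=vo, CLASS=ma, RANK=ol:
underlying: be-isvi-tiz-lz
1. k -> g, p -> b, t -> d / V _ V: fires at position(s) 7: beisvidizlz
2. b -> p, d -> t, g -> k, v -> f, z -> s / _ #: fires at position(s) 11: beisvidizls
surface: beisvidizls

cell VEL=zo, NUM=vo, CLASS=ri, RANK=zo:
underlying: d-isvi-ida-deg-lz
1. k -> g, p -> b, t -> d / V _ V: no change
2. b -> p, d -> t, g -> k, v -> f, z -> s / _ #: fires at position(s) 13: disviidadegls
surface: disviidadegls

cell VEL=fe, NUM=vo, CLASS=vo, RANK=ol:
underlying: be-isvi-ti-deg-da
1. k -> g, p -> b, t -> d / V _ V: fires at position(s) 7: beisvididegda
2. b -> p, d -> t, g -> k, v -> f, z -> s / _ #: no change
surface: beisvididegda

cell VEL=ri, NUM=mi, CLASS=vo, RANK=ol:
underlying: be-isvi-ti-ld-ak
1. k -> g, p -> b, t -> d / V _ V: fires at position(s) 7: beisvidildak
2. b -> p, d -> t, g -> k, v -> f, z -> s / _ #: no change
surface: beisvidildak


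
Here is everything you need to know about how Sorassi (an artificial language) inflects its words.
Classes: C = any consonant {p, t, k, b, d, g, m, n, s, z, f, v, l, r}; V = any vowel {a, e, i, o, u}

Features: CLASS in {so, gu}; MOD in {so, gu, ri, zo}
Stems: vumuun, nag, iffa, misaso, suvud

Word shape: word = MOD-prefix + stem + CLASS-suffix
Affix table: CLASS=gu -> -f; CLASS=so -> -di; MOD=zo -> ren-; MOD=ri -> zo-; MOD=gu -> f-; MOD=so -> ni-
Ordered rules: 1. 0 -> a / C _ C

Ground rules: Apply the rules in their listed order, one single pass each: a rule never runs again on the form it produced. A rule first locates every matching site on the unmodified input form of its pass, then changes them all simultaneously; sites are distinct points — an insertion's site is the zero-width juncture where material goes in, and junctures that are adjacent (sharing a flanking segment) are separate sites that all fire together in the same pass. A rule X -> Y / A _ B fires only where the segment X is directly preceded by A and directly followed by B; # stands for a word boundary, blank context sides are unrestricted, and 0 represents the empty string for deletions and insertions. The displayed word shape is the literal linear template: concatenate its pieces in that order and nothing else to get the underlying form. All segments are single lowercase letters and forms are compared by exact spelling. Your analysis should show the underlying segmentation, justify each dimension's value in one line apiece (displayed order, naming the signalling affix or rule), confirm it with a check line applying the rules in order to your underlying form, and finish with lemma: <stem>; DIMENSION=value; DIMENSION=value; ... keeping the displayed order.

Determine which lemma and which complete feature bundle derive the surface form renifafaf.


underlying: ren-iffa-f
CLASS=gu - signalled by the affix -f
MOD=zo - signalled by the affix ren-
check: reniffaf -> renifafaf
lemma: iffa; CLASS=gu; MOD=zo


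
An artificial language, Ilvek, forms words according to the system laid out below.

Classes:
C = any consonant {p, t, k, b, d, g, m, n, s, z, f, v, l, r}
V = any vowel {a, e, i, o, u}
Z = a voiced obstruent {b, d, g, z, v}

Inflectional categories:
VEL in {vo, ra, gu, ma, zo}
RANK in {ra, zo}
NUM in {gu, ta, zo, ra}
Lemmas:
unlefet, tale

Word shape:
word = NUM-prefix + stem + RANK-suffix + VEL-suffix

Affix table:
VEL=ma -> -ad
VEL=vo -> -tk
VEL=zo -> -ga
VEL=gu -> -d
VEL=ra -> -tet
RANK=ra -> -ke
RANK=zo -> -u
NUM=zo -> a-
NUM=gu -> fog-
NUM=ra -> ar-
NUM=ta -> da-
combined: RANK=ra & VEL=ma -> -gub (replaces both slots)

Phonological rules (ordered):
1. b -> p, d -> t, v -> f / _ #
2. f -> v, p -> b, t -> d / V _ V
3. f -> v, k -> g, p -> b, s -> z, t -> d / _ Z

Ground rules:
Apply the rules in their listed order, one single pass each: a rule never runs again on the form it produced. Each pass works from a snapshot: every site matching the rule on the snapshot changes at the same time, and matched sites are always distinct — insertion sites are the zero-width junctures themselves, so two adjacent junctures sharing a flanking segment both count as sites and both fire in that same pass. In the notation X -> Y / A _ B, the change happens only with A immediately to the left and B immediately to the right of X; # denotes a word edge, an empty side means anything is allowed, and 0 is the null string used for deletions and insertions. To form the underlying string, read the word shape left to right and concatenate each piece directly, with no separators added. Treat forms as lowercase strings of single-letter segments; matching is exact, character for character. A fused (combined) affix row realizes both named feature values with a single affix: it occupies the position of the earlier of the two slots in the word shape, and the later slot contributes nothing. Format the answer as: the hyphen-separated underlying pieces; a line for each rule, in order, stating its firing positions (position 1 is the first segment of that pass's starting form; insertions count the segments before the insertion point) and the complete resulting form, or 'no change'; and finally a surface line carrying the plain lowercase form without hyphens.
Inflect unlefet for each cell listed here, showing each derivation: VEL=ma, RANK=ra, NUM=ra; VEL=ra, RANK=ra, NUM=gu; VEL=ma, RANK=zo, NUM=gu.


cell VEL=ma, RANK=ra, NUM=ra:
underlying: ar-unlefet-gub
1. b -> p, d -> t, v -> f / _ #: fires at position(s) 12: arunlefetgup
2. f -> v, p -> b, t -> d / V _ V: fires at position(s) 7: arunlevetgup
3. f -> v, k -> g, p -> b, s -> z, t -> d / _ Z: fires at position(s) 9: arunlevedgup
surface: arunlevedgup

cell VEL=ra, RANK=ra, NUM=gu:
underlying: fog-unlefet-ke-tet
1. b -> p, d -> t, v -> f / _ #: no change
2. f -> v, p -> b, t -> d / V _ V: fires at position(s) 8, 13: fogunlevetkedet
3. f -> v, k -> g, p -> b, s -> z, t -> d / _ Z: no change
surface: fogunlevetkedet

cell VEL=ma, RANK=zo, NUM=gu:
underlying: fog-unlefet-u-ad
1. b -> p, d -> t, v -> f / _ #: fires at position(s) 13: fogunlefetuat
2. f -> v, p -> b, t -> d / V _ V: fires at position(s) 8, 10: fogunleveduat
3. f -> v, k -> g, p -> b, s -> z, t -> d / _ Z: no change
surface: fogunleveduat
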